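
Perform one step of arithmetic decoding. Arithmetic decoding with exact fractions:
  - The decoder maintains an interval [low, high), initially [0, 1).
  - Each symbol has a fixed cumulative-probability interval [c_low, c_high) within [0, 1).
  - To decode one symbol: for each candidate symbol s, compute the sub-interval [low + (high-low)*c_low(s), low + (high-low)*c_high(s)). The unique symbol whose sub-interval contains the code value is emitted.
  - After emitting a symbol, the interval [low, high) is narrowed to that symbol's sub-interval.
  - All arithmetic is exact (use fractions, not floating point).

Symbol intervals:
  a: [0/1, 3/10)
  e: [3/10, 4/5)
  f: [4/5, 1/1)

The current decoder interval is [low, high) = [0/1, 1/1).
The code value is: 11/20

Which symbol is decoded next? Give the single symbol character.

Answer: e

Derivation:
Interval width = high − low = 1/1 − 0/1 = 1/1
Scaled code = (code − low) / width = (11/20 − 0/1) / 1/1 = 11/20
  a: [0/1, 3/10) 
  e: [3/10, 4/5) ← scaled code falls here ✓
  f: [4/5, 1/1) 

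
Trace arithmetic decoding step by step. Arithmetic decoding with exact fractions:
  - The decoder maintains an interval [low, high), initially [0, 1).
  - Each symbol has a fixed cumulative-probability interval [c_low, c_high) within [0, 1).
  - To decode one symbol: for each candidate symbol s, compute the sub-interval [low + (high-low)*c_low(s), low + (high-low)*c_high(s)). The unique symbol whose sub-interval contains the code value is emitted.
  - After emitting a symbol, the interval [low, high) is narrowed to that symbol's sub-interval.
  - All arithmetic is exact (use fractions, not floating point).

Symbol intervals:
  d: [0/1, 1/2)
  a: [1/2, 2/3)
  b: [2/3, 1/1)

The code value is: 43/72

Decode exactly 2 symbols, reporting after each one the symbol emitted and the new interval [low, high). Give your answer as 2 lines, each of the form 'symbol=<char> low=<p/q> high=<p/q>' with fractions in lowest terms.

Step 1: interval [0/1, 1/1), width = 1/1 - 0/1 = 1/1
  'd': [0/1 + 1/1*0/1, 0/1 + 1/1*1/2) = [0/1, 1/2)
  'a': [0/1 + 1/1*1/2, 0/1 + 1/1*2/3) = [1/2, 2/3) <- contains code 43/72
  'b': [0/1 + 1/1*2/3, 0/1 + 1/1*1/1) = [2/3, 1/1)
  emit 'a', narrow to [1/2, 2/3)
Step 2: interval [1/2, 2/3), width = 2/3 - 1/2 = 1/6
  'd': [1/2 + 1/6*0/1, 1/2 + 1/6*1/2) = [1/2, 7/12)
  'a': [1/2 + 1/6*1/2, 1/2 + 1/6*2/3) = [7/12, 11/18) <- contains code 43/72
  'b': [1/2 + 1/6*2/3, 1/2 + 1/6*1/1) = [11/18, 2/3)
  emit 'a', narrow to [7/12, 11/18)

Answer: symbol=a low=1/2 high=2/3
symbol=a low=7/12 high=11/18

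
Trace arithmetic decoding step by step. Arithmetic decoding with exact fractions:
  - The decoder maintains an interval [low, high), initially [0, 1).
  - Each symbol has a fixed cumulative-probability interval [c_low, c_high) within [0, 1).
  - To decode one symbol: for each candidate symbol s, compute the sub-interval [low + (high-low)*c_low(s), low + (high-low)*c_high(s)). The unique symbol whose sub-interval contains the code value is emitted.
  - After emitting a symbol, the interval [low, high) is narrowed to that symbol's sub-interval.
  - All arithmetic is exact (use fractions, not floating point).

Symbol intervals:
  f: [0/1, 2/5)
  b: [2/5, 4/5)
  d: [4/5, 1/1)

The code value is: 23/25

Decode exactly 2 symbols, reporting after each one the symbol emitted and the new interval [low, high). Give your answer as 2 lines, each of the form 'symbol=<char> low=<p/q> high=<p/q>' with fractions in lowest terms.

Step 1: interval [0/1, 1/1), width = 1/1 - 0/1 = 1/1
  'f': [0/1 + 1/1*0/1, 0/1 + 1/1*2/5) = [0/1, 2/5)
  'b': [0/1 + 1/1*2/5, 0/1 + 1/1*4/5) = [2/5, 4/5)
  'd': [0/1 + 1/1*4/5, 0/1 + 1/1*1/1) = [4/5, 1/1) <- contains code 23/25
  emit 'd', narrow to [4/5, 1/1)
Step 2: interval [4/5, 1/1), width = 1/1 - 4/5 = 1/5
  'f': [4/5 + 1/5*0/1, 4/5 + 1/5*2/5) = [4/5, 22/25)
  'b': [4/5 + 1/5*2/5, 4/5 + 1/5*4/5) = [22/25, 24/25) <- contains code 23/25
  'd': [4/5 + 1/5*4/5, 4/5 + 1/5*1/1) = [24/25, 1/1)
  emit 'b', narrow to [22/25, 24/25)

Answer: symbol=d low=4/5 high=1/1
symbol=b low=22/25 high=24/25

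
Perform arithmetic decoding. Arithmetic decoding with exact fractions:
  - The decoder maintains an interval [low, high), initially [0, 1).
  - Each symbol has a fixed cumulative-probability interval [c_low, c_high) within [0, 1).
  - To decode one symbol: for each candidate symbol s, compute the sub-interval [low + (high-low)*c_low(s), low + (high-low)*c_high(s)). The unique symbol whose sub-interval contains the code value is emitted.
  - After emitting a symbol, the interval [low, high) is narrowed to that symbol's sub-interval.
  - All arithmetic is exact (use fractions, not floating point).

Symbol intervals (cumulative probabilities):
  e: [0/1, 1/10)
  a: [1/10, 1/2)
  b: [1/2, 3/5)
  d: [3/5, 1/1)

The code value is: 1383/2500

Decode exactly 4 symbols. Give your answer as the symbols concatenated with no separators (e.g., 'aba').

Step 1: interval [0/1, 1/1), width = 1/1 - 0/1 = 1/1
  'e': [0/1 + 1/1*0/1, 0/1 + 1/1*1/10) = [0/1, 1/10)
  'a': [0/1 + 1/1*1/10, 0/1 + 1/1*1/2) = [1/10, 1/2)
  'b': [0/1 + 1/1*1/2, 0/1 + 1/1*3/5) = [1/2, 3/5) <- contains code 1383/2500
  'd': [0/1 + 1/1*3/5, 0/1 + 1/1*1/1) = [3/5, 1/1)
  emit 'b', narrow to [1/2, 3/5)
Step 2: interval [1/2, 3/5), width = 3/5 - 1/2 = 1/10
  'e': [1/2 + 1/10*0/1, 1/2 + 1/10*1/10) = [1/2, 51/100)
  'a': [1/2 + 1/10*1/10, 1/2 + 1/10*1/2) = [51/100, 11/20)
  'b': [1/2 + 1/10*1/2, 1/2 + 1/10*3/5) = [11/20, 14/25) <- contains code 1383/2500
  'd': [1/2 + 1/10*3/5, 1/2 + 1/10*1/1) = [14/25, 3/5)
  emit 'b', narrow to [11/20, 14/25)
Step 3: interval [11/20, 14/25), width = 14/25 - 11/20 = 1/100
  'e': [11/20 + 1/100*0/1, 11/20 + 1/100*1/10) = [11/20, 551/1000)
  'a': [11/20 + 1/100*1/10, 11/20 + 1/100*1/2) = [551/1000, 111/200) <- contains code 1383/2500
  'b': [11/20 + 1/100*1/2, 11/20 + 1/100*3/5) = [111/200, 139/250)
  'd': [11/20 + 1/100*3/5, 11/20 + 1/100*1/1) = [139/250, 14/25)
  emit 'a', narrow to [551/1000, 111/200)
Step 4: interval [551/1000, 111/200), width = 111/200 - 551/1000 = 1/250
  'e': [551/1000 + 1/250*0/1, 551/1000 + 1/250*1/10) = [551/1000, 2757/5000)
  'a': [551/1000 + 1/250*1/10, 551/1000 + 1/250*1/2) = [2757/5000, 553/1000)
  'b': [551/1000 + 1/250*1/2, 551/1000 + 1/250*3/5) = [553/1000, 2767/5000) <- contains code 1383/2500
  'd': [551/1000 + 1/250*3/5, 551/1000 + 1/250*1/1) = [2767/5000, 111/200)
  emit 'b', narrow to [553/1000, 2767/5000)

Answer: bbab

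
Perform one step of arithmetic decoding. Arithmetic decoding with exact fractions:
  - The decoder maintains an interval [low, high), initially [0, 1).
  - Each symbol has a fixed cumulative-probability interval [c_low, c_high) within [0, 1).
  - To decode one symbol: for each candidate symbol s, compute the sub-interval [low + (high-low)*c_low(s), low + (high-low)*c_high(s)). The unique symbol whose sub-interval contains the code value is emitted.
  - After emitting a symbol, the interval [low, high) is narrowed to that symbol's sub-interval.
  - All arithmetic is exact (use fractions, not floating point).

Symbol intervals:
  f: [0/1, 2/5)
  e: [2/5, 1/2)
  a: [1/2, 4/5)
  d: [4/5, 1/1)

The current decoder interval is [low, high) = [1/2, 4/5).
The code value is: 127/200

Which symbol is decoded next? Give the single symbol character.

Answer: e

Derivation:
Interval width = high − low = 4/5 − 1/2 = 3/10
Scaled code = (code − low) / width = (127/200 − 1/2) / 3/10 = 9/20
  f: [0/1, 2/5) 
  e: [2/5, 1/2) ← scaled code falls here ✓
  a: [1/2, 4/5) 
  d: [4/5, 1/1) 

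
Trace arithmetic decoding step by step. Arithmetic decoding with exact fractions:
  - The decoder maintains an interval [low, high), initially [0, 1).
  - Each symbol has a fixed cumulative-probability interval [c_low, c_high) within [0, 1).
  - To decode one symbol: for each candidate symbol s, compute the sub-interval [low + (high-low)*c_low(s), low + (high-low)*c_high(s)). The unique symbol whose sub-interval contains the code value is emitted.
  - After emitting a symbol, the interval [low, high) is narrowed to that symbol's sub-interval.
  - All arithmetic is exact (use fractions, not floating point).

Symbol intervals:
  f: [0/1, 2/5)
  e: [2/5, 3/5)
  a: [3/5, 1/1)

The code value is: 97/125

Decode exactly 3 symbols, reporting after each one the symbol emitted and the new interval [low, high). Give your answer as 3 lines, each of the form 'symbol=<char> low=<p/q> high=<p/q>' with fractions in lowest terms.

Step 1: interval [0/1, 1/1), width = 1/1 - 0/1 = 1/1
  'f': [0/1 + 1/1*0/1, 0/1 + 1/1*2/5) = [0/1, 2/5)
  'e': [0/1 + 1/1*2/5, 0/1 + 1/1*3/5) = [2/5, 3/5)
  'a': [0/1 + 1/1*3/5, 0/1 + 1/1*1/1) = [3/5, 1/1) <- contains code 97/125
  emit 'a', narrow to [3/5, 1/1)
Step 2: interval [3/5, 1/1), width = 1/1 - 3/5 = 2/5
  'f': [3/5 + 2/5*0/1, 3/5 + 2/5*2/5) = [3/5, 19/25)
  'e': [3/5 + 2/5*2/5, 3/5 + 2/5*3/5) = [19/25, 21/25) <- contains code 97/125
  'a': [3/5 + 2/5*3/5, 3/5 + 2/5*1/1) = [21/25, 1/1)
  emit 'e', narrow to [19/25, 21/25)
Step 3: interval [19/25, 21/25), width = 21/25 - 19/25 = 2/25
  'f': [19/25 + 2/25*0/1, 19/25 + 2/25*2/5) = [19/25, 99/125) <- contains code 97/125
  'e': [19/25 + 2/25*2/5, 19/25 + 2/25*3/5) = [99/125, 101/125)
  'a': [19/25 + 2/25*3/5, 19/25 + 2/25*1/1) = [101/125, 21/25)
  emit 'f', narrow to [19/25, 99/125)

Answer: symbol=a low=3/5 high=1/1
symbol=e low=19/25 high=21/25
symbol=f low=19/25 high=99/125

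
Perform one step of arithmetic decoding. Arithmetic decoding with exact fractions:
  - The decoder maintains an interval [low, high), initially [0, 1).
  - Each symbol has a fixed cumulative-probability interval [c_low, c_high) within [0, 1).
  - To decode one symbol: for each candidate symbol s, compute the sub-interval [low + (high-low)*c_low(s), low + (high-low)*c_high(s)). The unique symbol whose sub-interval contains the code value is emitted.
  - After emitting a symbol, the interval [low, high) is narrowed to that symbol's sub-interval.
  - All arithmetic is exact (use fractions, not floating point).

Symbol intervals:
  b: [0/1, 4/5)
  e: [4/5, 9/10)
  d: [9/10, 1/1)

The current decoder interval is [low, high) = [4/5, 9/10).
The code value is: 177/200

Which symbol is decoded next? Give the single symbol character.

Answer: e

Derivation:
Interval width = high − low = 9/10 − 4/5 = 1/10
Scaled code = (code − low) / width = (177/200 − 4/5) / 1/10 = 17/20
  b: [0/1, 4/5) 
  e: [4/5, 9/10) ← scaled code falls here ✓
  d: [9/10, 1/1) 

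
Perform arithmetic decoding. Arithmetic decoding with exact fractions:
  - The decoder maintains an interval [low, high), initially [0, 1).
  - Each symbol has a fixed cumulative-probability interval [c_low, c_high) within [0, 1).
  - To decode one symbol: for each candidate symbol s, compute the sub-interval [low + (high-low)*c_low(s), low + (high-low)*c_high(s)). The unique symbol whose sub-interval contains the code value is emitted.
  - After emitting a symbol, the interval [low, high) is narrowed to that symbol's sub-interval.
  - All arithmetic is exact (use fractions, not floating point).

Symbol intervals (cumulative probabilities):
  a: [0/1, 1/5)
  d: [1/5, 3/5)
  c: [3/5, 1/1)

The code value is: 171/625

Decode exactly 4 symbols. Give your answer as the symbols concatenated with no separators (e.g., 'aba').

Step 1: interval [0/1, 1/1), width = 1/1 - 0/1 = 1/1
  'a': [0/1 + 1/1*0/1, 0/1 + 1/1*1/5) = [0/1, 1/5)
  'd': [0/1 + 1/1*1/5, 0/1 + 1/1*3/5) = [1/5, 3/5) <- contains code 171/625
  'c': [0/1 + 1/1*3/5, 0/1 + 1/1*1/1) = [3/5, 1/1)
  emit 'd', narrow to [1/5, 3/5)
Step 2: interval [1/5, 3/5), width = 3/5 - 1/5 = 2/5
  'a': [1/5 + 2/5*0/1, 1/5 + 2/5*1/5) = [1/5, 7/25) <- contains code 171/625
  'd': [1/5 + 2/5*1/5, 1/5 + 2/5*3/5) = [7/25, 11/25)
  'c': [1/5 + 2/5*3/5, 1/5 + 2/5*1/1) = [11/25, 3/5)
  emit 'a', narrow to [1/5, 7/25)
Step 3: interval [1/5, 7/25), width = 7/25 - 1/5 = 2/25
  'a': [1/5 + 2/25*0/1, 1/5 + 2/25*1/5) = [1/5, 27/125)
  'd': [1/5 + 2/25*1/5, 1/5 + 2/25*3/5) = [27/125, 31/125)
  'c': [1/5 + 2/25*3/5, 1/5 + 2/25*1/1) = [31/125, 7/25) <- contains code 171/625
  emit 'c', narrow to [31/125, 7/25)
Step 4: interval [31/125, 7/25), width = 7/25 - 31/125 = 4/125
  'a': [31/125 + 4/125*0/1, 31/125 + 4/125*1/5) = [31/125, 159/625)
  'd': [31/125 + 4/125*1/5, 31/125 + 4/125*3/5) = [159/625, 167/625)
  'c': [31/125 + 4/125*3/5, 31/125 + 4/125*1/1) = [167/625, 7/25) <- contains code 171/625
  emit 'c', narrow to [167/625, 7/25)

Answer: dacc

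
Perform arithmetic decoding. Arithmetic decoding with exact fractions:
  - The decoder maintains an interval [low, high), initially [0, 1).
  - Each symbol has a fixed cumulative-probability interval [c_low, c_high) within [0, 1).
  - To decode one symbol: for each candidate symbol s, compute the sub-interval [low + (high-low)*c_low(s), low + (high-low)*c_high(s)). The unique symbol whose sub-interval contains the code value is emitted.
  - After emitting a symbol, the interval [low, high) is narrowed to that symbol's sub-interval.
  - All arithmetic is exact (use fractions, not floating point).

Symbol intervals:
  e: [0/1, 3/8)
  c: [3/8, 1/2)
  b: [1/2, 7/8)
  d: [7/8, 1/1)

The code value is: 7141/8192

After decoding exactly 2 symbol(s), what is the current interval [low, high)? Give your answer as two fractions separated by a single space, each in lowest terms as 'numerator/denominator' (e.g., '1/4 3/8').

Answer: 53/64 7/8

Derivation:
Step 1: interval [0/1, 1/1), width = 1/1 - 0/1 = 1/1
  'e': [0/1 + 1/1*0/1, 0/1 + 1/1*3/8) = [0/1, 3/8)
  'c': [0/1 + 1/1*3/8, 0/1 + 1/1*1/2) = [3/8, 1/2)
  'b': [0/1 + 1/1*1/2, 0/1 + 1/1*7/8) = [1/2, 7/8) <- contains code 7141/8192
  'd': [0/1 + 1/1*7/8, 0/1 + 1/1*1/1) = [7/8, 1/1)
  emit 'b', narrow to [1/2, 7/8)
Step 2: interval [1/2, 7/8), width = 7/8 - 1/2 = 3/8
  'e': [1/2 + 3/8*0/1, 1/2 + 3/8*3/8) = [1/2, 41/64)
  'c': [1/2 + 3/8*3/8, 1/2 + 3/8*1/2) = [41/64, 11/16)
  'b': [1/2 + 3/8*1/2, 1/2 + 3/8*7/8) = [11/16, 53/64)
  'd': [1/2 + 3/8*7/8, 1/2 + 3/8*1/1) = [53/64, 7/8) <- contains code 7141/8192
  emit 'd', narrow to [53/64, 7/8)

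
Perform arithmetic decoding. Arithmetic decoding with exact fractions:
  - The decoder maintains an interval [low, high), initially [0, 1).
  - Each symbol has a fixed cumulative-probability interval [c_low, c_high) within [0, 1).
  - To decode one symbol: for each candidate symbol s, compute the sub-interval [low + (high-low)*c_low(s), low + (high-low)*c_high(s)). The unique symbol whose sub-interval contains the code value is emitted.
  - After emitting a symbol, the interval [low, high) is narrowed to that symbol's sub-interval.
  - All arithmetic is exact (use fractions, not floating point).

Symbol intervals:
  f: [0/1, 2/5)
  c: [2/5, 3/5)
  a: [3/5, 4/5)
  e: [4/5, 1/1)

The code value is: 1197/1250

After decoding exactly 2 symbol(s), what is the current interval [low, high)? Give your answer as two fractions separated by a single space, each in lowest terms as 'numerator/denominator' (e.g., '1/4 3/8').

Answer: 23/25 24/25

Derivation:
Step 1: interval [0/1, 1/1), width = 1/1 - 0/1 = 1/1
  'f': [0/1 + 1/1*0/1, 0/1 + 1/1*2/5) = [0/1, 2/5)
  'c': [0/1 + 1/1*2/5, 0/1 + 1/1*3/5) = [2/5, 3/5)
  'a': [0/1 + 1/1*3/5, 0/1 + 1/1*4/5) = [3/5, 4/5)
  'e': [0/1 + 1/1*4/5, 0/1 + 1/1*1/1) = [4/5, 1/1) <- contains code 1197/1250
  emit 'e', narrow to [4/5, 1/1)
Step 2: interval [4/5, 1/1), width = 1/1 - 4/5 = 1/5
  'f': [4/5 + 1/5*0/1, 4/5 + 1/5*2/5) = [4/5, 22/25)
  'c': [4/5 + 1/5*2/5, 4/5 + 1/5*3/5) = [22/25, 23/25)
  'a': [4/5 + 1/5*3/5, 4/5 + 1/5*4/5) = [23/25, 24/25) <- contains code 1197/1250
  'e': [4/5 + 1/5*4/5, 4/5 + 1/5*1/1) = [24/25, 1/1)
  emit 'a', narrow to [23/25, 24/25)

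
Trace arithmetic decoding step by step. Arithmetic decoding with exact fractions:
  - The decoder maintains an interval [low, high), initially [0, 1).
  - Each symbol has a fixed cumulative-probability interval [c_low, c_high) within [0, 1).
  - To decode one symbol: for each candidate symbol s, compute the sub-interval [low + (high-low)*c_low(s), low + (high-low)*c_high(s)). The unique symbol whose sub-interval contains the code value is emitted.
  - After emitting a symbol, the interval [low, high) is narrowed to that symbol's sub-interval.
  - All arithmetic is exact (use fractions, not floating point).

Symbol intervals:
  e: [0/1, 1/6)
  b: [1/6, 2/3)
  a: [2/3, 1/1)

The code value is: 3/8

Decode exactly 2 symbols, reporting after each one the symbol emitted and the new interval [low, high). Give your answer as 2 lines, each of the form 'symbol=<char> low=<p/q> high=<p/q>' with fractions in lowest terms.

Step 1: interval [0/1, 1/1), width = 1/1 - 0/1 = 1/1
  'e': [0/1 + 1/1*0/1, 0/1 + 1/1*1/6) = [0/1, 1/6)
  'b': [0/1 + 1/1*1/6, 0/1 + 1/1*2/3) = [1/6, 2/3) <- contains code 3/8
  'a': [0/1 + 1/1*2/3, 0/1 + 1/1*1/1) = [2/3, 1/1)
  emit 'b', narrow to [1/6, 2/3)
Step 2: interval [1/6, 2/3), width = 2/3 - 1/6 = 1/2
  'e': [1/6 + 1/2*0/1, 1/6 + 1/2*1/6) = [1/6, 1/4)
  'b': [1/6 + 1/2*1/6, 1/6 + 1/2*2/3) = [1/4, 1/2) <- contains code 3/8
  'a': [1/6 + 1/2*2/3, 1/6 + 1/2*1/1) = [1/2, 2/3)
  emit 'b', narrow to [1/4, 1/2)

Answer: symbol=b low=1/6 high=2/3
symbol=b low=1/4 high=1/2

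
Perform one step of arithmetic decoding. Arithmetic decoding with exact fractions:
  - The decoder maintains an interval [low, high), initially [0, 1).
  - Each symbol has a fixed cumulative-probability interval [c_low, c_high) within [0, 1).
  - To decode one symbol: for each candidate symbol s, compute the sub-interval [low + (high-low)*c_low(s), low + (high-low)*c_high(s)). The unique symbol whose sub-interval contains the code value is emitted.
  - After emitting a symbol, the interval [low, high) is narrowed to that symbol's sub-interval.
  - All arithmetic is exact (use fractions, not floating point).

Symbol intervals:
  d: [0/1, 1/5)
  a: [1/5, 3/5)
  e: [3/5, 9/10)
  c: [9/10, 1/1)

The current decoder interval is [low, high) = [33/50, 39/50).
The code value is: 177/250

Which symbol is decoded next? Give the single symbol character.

Answer: a

Derivation:
Interval width = high − low = 39/50 − 33/50 = 3/25
Scaled code = (code − low) / width = (177/250 − 33/50) / 3/25 = 2/5
  d: [0/1, 1/5) 
  a: [1/5, 3/5) ← scaled code falls here ✓
  e: [3/5, 9/10) 
  c: [9/10, 1/1) 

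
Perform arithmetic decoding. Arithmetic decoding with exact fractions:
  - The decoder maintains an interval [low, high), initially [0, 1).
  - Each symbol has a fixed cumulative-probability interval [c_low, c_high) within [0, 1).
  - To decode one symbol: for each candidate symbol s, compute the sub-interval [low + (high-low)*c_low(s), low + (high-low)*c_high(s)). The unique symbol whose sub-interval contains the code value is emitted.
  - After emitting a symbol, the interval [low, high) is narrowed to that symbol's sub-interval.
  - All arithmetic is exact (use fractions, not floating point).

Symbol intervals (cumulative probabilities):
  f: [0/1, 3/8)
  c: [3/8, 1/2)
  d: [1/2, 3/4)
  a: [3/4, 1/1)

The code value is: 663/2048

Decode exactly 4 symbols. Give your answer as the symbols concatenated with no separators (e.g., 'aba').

Answer: facd

Derivation:
Step 1: interval [0/1, 1/1), width = 1/1 - 0/1 = 1/1
  'f': [0/1 + 1/1*0/1, 0/1 + 1/1*3/8) = [0/1, 3/8) <- contains code 663/2048
  'c': [0/1 + 1/1*3/8, 0/1 + 1/1*1/2) = [3/8, 1/2)
  'd': [0/1 + 1/1*1/2, 0/1 + 1/1*3/4) = [1/2, 3/4)
  'a': [0/1 + 1/1*3/4, 0/1 + 1/1*1/1) = [3/4, 1/1)
  emit 'f', narrow to [0/1, 3/8)
Step 2: interval [0/1, 3/8), width = 3/8 - 0/1 = 3/8
  'f': [0/1 + 3/8*0/1, 0/1 + 3/8*3/8) = [0/1, 9/64)
  'c': [0/1 + 3/8*3/8, 0/1 + 3/8*1/2) = [9/64, 3/16)
  'd': [0/1 + 3/8*1/2, 0/1 + 3/8*3/4) = [3/16, 9/32)
  'a': [0/1 + 3/8*3/4, 0/1 + 3/8*1/1) = [9/32, 3/8) <- contains code 663/2048
  emit 'a', narrow to [9/32, 3/8)
Step 3: interval [9/32, 3/8), width = 3/8 - 9/32 = 3/32
  'f': [9/32 + 3/32*0/1, 9/32 + 3/32*3/8) = [9/32, 81/256)
  'c': [9/32 + 3/32*3/8, 9/32 + 3/32*1/2) = [81/256, 21/64) <- contains code 663/2048
  'd': [9/32 + 3/32*1/2, 9/32 + 3/32*3/4) = [21/64, 45/128)
  'a': [9/32 + 3/32*3/4, 9/32 + 3/32*1/1) = [45/128, 3/8)
  emit 'c', narrow to [81/256, 21/64)
Step 4: interval [81/256, 21/64), width = 21/64 - 81/256 = 3/256
  'f': [81/256 + 3/256*0/1, 81/256 + 3/256*3/8) = [81/256, 657/2048)
  'c': [81/256 + 3/256*3/8, 81/256 + 3/256*1/2) = [657/2048, 165/512)
  'd': [81/256 + 3/256*1/2, 81/256 + 3/256*3/4) = [165/512, 333/1024) <- contains code 663/2048
  'a': [81/256 + 3/256*3/4, 81/256 + 3/256*1/1) = [333/1024, 21/64)
  emit 'd', narrow to [165/512, 333/1024)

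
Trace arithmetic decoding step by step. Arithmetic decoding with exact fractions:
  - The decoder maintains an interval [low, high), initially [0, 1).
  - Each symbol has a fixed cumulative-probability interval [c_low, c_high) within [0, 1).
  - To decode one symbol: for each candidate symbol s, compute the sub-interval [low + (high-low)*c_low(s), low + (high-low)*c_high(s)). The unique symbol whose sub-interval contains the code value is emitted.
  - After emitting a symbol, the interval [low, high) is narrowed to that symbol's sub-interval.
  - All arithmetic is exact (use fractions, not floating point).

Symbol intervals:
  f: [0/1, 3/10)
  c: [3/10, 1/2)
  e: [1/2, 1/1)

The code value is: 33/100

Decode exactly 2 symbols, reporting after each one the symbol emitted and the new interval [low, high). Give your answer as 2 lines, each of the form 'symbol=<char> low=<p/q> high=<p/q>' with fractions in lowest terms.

Answer: symbol=c low=3/10 high=1/2
symbol=f low=3/10 high=9/25

Derivation:
Step 1: interval [0/1, 1/1), width = 1/1 - 0/1 = 1/1
  'f': [0/1 + 1/1*0/1, 0/1 + 1/1*3/10) = [0/1, 3/10)
  'c': [0/1 + 1/1*3/10, 0/1 + 1/1*1/2) = [3/10, 1/2) <- contains code 33/100
  'e': [0/1 + 1/1*1/2, 0/1 + 1/1*1/1) = [1/2, 1/1)
  emit 'c', narrow to [3/10, 1/2)
Step 2: interval [3/10, 1/2), width = 1/2 - 3/10 = 1/5
  'f': [3/10 + 1/5*0/1, 3/10 + 1/5*3/10) = [3/10, 9/25) <- contains code 33/100
  'c': [3/10 + 1/5*3/10, 3/10 + 1/5*1/2) = [9/25, 2/5)
  'e': [3/10 + 1/5*1/2, 3/10 + 1/5*1/1) = [2/5, 1/2)
  emit 'f', narrow to [3/10, 9/25)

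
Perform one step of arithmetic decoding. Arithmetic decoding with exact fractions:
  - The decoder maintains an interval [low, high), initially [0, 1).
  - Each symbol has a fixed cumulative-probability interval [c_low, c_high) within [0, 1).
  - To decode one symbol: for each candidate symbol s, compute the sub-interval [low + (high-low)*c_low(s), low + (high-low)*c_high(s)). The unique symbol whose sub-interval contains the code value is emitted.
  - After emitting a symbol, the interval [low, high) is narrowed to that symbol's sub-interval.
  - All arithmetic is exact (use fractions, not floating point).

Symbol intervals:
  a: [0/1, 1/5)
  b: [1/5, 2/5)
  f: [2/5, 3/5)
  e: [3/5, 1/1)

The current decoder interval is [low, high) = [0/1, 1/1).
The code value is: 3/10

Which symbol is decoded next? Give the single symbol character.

Interval width = high − low = 1/1 − 0/1 = 1/1
Scaled code = (code − low) / width = (3/10 − 0/1) / 1/1 = 3/10
  a: [0/1, 1/5) 
  b: [1/5, 2/5) ← scaled code falls here ✓
  f: [2/5, 3/5) 
  e: [3/5, 1/1) 

Answer: b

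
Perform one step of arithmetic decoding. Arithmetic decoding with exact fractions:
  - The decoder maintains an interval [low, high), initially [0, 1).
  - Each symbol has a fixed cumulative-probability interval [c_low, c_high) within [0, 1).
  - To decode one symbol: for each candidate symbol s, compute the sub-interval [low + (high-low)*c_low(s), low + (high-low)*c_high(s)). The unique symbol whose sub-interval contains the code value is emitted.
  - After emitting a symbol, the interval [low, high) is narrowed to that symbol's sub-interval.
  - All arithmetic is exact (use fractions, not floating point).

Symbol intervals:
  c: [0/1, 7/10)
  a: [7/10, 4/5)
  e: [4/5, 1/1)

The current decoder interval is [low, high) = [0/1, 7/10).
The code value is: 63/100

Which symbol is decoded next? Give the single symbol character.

Answer: e

Derivation:
Interval width = high − low = 7/10 − 0/1 = 7/10
Scaled code = (code − low) / width = (63/100 − 0/1) / 7/10 = 9/10
  c: [0/1, 7/10) 
  a: [7/10, 4/5) 
  e: [4/5, 1/1) ← scaled code falls here ✓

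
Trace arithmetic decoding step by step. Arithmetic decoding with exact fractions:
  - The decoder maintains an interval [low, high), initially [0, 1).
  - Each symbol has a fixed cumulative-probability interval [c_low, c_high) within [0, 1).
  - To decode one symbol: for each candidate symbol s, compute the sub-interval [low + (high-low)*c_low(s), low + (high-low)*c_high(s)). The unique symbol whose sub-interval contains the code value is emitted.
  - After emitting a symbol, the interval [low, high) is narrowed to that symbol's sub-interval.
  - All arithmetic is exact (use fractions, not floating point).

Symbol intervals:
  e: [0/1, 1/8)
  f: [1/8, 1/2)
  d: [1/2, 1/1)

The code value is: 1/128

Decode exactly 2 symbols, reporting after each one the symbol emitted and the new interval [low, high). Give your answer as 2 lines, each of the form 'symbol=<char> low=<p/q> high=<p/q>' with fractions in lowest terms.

Answer: symbol=e low=0/1 high=1/8
symbol=e low=0/1 high=1/64

Derivation:
Step 1: interval [0/1, 1/1), width = 1/1 - 0/1 = 1/1
  'e': [0/1 + 1/1*0/1, 0/1 + 1/1*1/8) = [0/1, 1/8) <- contains code 1/128
  'f': [0/1 + 1/1*1/8, 0/1 + 1/1*1/2) = [1/8, 1/2)
  'd': [0/1 + 1/1*1/2, 0/1 + 1/1*1/1) = [1/2, 1/1)
  emit 'e', narrow to [0/1, 1/8)
Step 2: interval [0/1, 1/8), width = 1/8 - 0/1 = 1/8
  'e': [0/1 + 1/8*0/1, 0/1 + 1/8*1/8) = [0/1, 1/64) <- contains code 1/128
  'f': [0/1 + 1/8*1/8, 0/1 + 1/8*1/2) = [1/64, 1/16)
  'd': [0/1 + 1/8*1/2, 0/1 + 1/8*1/1) = [1/16, 1/8)
  emit 'e', narrow to [0/1, 1/64)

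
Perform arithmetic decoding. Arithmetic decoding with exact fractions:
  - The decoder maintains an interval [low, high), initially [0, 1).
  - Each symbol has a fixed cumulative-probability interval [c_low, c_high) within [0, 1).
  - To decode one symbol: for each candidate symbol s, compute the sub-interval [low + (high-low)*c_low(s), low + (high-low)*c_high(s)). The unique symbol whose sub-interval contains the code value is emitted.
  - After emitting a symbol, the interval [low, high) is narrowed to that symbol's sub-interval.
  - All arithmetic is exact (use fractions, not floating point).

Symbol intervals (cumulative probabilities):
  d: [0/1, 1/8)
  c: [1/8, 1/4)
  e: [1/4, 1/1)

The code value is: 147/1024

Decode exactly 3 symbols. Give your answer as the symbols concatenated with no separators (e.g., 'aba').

Step 1: interval [0/1, 1/1), width = 1/1 - 0/1 = 1/1
  'd': [0/1 + 1/1*0/1, 0/1 + 1/1*1/8) = [0/1, 1/8)
  'c': [0/1 + 1/1*1/8, 0/1 + 1/1*1/4) = [1/8, 1/4) <- contains code 147/1024
  'e': [0/1 + 1/1*1/4, 0/1 + 1/1*1/1) = [1/4, 1/1)
  emit 'c', narrow to [1/8, 1/4)
Step 2: interval [1/8, 1/4), width = 1/4 - 1/8 = 1/8
  'd': [1/8 + 1/8*0/1, 1/8 + 1/8*1/8) = [1/8, 9/64)
  'c': [1/8 + 1/8*1/8, 1/8 + 1/8*1/4) = [9/64, 5/32) <- contains code 147/1024
  'e': [1/8 + 1/8*1/4, 1/8 + 1/8*1/1) = [5/32, 1/4)
  emit 'c', narrow to [9/64, 5/32)
Step 3: interval [9/64, 5/32), width = 5/32 - 9/64 = 1/64
  'd': [9/64 + 1/64*0/1, 9/64 + 1/64*1/8) = [9/64, 73/512)
  'c': [9/64 + 1/64*1/8, 9/64 + 1/64*1/4) = [73/512, 37/256) <- contains code 147/1024
  'e': [9/64 + 1/64*1/4, 9/64 + 1/64*1/1) = [37/256, 5/32)
  emit 'c', narrow to [73/512, 37/256)

Answer: ccc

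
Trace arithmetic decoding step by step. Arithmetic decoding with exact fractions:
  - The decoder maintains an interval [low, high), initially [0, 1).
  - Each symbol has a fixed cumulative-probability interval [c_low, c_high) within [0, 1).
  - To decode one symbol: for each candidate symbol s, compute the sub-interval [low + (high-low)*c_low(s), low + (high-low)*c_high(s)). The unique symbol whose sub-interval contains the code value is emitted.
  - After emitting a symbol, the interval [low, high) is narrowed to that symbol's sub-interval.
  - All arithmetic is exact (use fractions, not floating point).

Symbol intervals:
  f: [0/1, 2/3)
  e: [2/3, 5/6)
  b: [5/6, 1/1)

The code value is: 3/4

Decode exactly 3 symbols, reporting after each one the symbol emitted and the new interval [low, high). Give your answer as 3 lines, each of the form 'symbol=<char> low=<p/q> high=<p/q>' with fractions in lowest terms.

Answer: symbol=e low=2/3 high=5/6
symbol=f low=2/3 high=7/9
symbol=e low=20/27 high=41/54

Derivation:
Step 1: interval [0/1, 1/1), width = 1/1 - 0/1 = 1/1
  'f': [0/1 + 1/1*0/1, 0/1 + 1/1*2/3) = [0/1, 2/3)
  'e': [0/1 + 1/1*2/3, 0/1 + 1/1*5/6) = [2/3, 5/6) <- contains code 3/4
  'b': [0/1 + 1/1*5/6, 0/1 + 1/1*1/1) = [5/6, 1/1)
  emit 'e', narrow to [2/3, 5/6)
Step 2: interval [2/3, 5/6), width = 5/6 - 2/3 = 1/6
  'f': [2/3 + 1/6*0/1, 2/3 + 1/6*2/3) = [2/3, 7/9) <- contains code 3/4
  'e': [2/3 + 1/6*2/3, 2/3 + 1/6*5/6) = [7/9, 29/36)
  'b': [2/3 + 1/6*5/6, 2/3 + 1/6*1/1) = [29/36, 5/6)
  emit 'f', narrow to [2/3, 7/9)
Step 3: interval [2/3, 7/9), width = 7/9 - 2/3 = 1/9
  'f': [2/3 + 1/9*0/1, 2/3 + 1/9*2/3) = [2/3, 20/27)
  'e': [2/3 + 1/9*2/3, 2/3 + 1/9*5/6) = [20/27, 41/54) <- contains code 3/4
  'b': [2/3 + 1/9*5/6, 2/3 + 1/9*1/1) = [41/54, 7/9)
  emit 'e', narrow to [20/27, 41/54)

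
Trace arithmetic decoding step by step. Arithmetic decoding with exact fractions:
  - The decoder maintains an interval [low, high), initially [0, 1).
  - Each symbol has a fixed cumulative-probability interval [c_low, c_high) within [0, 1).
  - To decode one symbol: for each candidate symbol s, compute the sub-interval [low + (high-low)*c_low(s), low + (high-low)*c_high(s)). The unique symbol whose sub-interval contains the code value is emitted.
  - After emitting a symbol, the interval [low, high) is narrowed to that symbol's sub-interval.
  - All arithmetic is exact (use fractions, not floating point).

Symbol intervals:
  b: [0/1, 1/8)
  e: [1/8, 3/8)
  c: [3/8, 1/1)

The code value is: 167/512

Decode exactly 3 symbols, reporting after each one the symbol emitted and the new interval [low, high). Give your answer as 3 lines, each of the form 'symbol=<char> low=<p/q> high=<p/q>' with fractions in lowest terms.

Step 1: interval [0/1, 1/1), width = 1/1 - 0/1 = 1/1
  'b': [0/1 + 1/1*0/1, 0/1 + 1/1*1/8) = [0/1, 1/8)
  'e': [0/1 + 1/1*1/8, 0/1 + 1/1*3/8) = [1/8, 3/8) <- contains code 167/512
  'c': [0/1 + 1/1*3/8, 0/1 + 1/1*1/1) = [3/8, 1/1)
  emit 'e', narrow to [1/8, 3/8)
Step 2: interval [1/8, 3/8), width = 3/8 - 1/8 = 1/4
  'b': [1/8 + 1/4*0/1, 1/8 + 1/4*1/8) = [1/8, 5/32)
  'e': [1/8 + 1/4*1/8, 1/8 + 1/4*3/8) = [5/32, 7/32)
  'c': [1/8 + 1/4*3/8, 1/8 + 1/4*1/1) = [7/32, 3/8) <- contains code 167/512
  emit 'c', narrow to [7/32, 3/8)
Step 3: interval [7/32, 3/8), width = 3/8 - 7/32 = 5/32
  'b': [7/32 + 5/32*0/1, 7/32 + 5/32*1/8) = [7/32, 61/256)
  'e': [7/32 + 5/32*1/8, 7/32 + 5/32*3/8) = [61/256, 71/256)
  'c': [7/32 + 5/32*3/8, 7/32 + 5/32*1/1) = [71/256, 3/8) <- contains code 167/512
  emit 'c', narrow to [71/256, 3/8)

Answer: symbol=e low=1/8 high=3/8
symbol=c low=7/32 high=3/8
symbol=c low=71/256 high=3/8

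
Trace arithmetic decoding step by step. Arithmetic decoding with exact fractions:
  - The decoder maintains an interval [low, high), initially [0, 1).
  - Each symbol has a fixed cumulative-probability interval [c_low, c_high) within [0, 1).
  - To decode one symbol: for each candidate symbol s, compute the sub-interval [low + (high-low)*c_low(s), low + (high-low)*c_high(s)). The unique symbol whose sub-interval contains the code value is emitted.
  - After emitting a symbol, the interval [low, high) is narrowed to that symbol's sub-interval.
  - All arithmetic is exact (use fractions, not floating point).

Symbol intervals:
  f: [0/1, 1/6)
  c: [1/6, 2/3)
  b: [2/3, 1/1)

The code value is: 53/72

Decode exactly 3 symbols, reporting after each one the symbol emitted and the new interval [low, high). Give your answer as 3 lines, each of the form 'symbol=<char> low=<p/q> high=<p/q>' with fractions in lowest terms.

Step 1: interval [0/1, 1/1), width = 1/1 - 0/1 = 1/1
  'f': [0/1 + 1/1*0/1, 0/1 + 1/1*1/6) = [0/1, 1/6)
  'c': [0/1 + 1/1*1/6, 0/1 + 1/1*2/3) = [1/6, 2/3)
  'b': [0/1 + 1/1*2/3, 0/1 + 1/1*1/1) = [2/3, 1/1) <- contains code 53/72
  emit 'b', narrow to [2/3, 1/1)
Step 2: interval [2/3, 1/1), width = 1/1 - 2/3 = 1/3
  'f': [2/3 + 1/3*0/1, 2/3 + 1/3*1/6) = [2/3, 13/18)
  'c': [2/3 + 1/3*1/6, 2/3 + 1/3*2/3) = [13/18, 8/9) <- contains code 53/72
  'b': [2/3 + 1/3*2/3, 2/3 + 1/3*1/1) = [8/9, 1/1)
  emit 'c', narrow to [13/18, 8/9)
Step 3: interval [13/18, 8/9), width = 8/9 - 13/18 = 1/6
  'f': [13/18 + 1/6*0/1, 13/18 + 1/6*1/6) = [13/18, 3/4) <- contains code 53/72
  'c': [13/18 + 1/6*1/6, 13/18 + 1/6*2/3) = [3/4, 5/6)
  'b': [13/18 + 1/6*2/3, 13/18 + 1/6*1/1) = [5/6, 8/9)
  emit 'f', narrow to [13/18, 3/4)

Answer: symbol=b low=2/3 high=1/1
symbol=c low=13/18 high=8/9
symbol=f low=13/18 high=3/4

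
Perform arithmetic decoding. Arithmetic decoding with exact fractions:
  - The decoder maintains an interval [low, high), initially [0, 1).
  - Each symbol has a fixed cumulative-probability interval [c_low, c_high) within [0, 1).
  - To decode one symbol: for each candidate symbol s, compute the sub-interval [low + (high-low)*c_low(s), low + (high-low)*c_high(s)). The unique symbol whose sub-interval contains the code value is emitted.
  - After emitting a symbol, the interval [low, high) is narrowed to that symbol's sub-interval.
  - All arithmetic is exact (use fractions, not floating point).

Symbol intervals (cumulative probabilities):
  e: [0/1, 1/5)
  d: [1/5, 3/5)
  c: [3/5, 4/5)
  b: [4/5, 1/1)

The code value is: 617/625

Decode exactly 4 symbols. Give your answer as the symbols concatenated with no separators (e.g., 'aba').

Answer: bbcd

Derivation:
Step 1: interval [0/1, 1/1), width = 1/1 - 0/1 = 1/1
  'e': [0/1 + 1/1*0/1, 0/1 + 1/1*1/5) = [0/1, 1/5)
  'd': [0/1 + 1/1*1/5, 0/1 + 1/1*3/5) = [1/5, 3/5)
  'c': [0/1 + 1/1*3/5, 0/1 + 1/1*4/5) = [3/5, 4/5)
  'b': [0/1 + 1/1*4/5, 0/1 + 1/1*1/1) = [4/5, 1/1) <- contains code 617/625
  emit 'b', narrow to [4/5, 1/1)
Step 2: interval [4/5, 1/1), width = 1/1 - 4/5 = 1/5
  'e': [4/5 + 1/5*0/1, 4/5 + 1/5*1/5) = [4/5, 21/25)
  'd': [4/5 + 1/5*1/5, 4/5 + 1/5*3/5) = [21/25, 23/25)
  'c': [4/5 + 1/5*3/5, 4/5 + 1/5*4/5) = [23/25, 24/25)
  'b': [4/5 + 1/5*4/5, 4/5 + 1/5*1/1) = [24/25, 1/1) <- contains code 617/625
  emit 'b', narrow to [24/25, 1/1)
Step 3: interval [24/25, 1/1), width = 1/1 - 24/25 = 1/25
  'e': [24/25 + 1/25*0/1, 24/25 + 1/25*1/5) = [24/25, 121/125)
  'd': [24/25 + 1/25*1/5, 24/25 + 1/25*3/5) = [121/125, 123/125)
  'c': [24/25 + 1/25*3/5, 24/25 + 1/25*4/5) = [123/125, 124/125) <- contains code 617/625
  'b': [24/25 + 1/25*4/5, 24/25 + 1/25*1/1) = [124/125, 1/1)
  emit 'c', narrow to [123/125, 124/125)
Step 4: interval [123/125, 124/125), width = 124/125 - 123/125 = 1/125
  'e': [123/125 + 1/125*0/1, 123/125 + 1/125*1/5) = [123/125, 616/625)
  'd': [123/125 + 1/125*1/5, 123/125 + 1/125*3/5) = [616/625, 618/625) <- contains code 617/625
  'c': [123/125 + 1/125*3/5, 123/125 + 1/125*4/5) = [618/625, 619/625)
  'b': [123/125 + 1/125*4/5, 123/125 + 1/125*1/1) = [619/625, 124/125)
  emit 'd', narrow to [616/625, 618/625)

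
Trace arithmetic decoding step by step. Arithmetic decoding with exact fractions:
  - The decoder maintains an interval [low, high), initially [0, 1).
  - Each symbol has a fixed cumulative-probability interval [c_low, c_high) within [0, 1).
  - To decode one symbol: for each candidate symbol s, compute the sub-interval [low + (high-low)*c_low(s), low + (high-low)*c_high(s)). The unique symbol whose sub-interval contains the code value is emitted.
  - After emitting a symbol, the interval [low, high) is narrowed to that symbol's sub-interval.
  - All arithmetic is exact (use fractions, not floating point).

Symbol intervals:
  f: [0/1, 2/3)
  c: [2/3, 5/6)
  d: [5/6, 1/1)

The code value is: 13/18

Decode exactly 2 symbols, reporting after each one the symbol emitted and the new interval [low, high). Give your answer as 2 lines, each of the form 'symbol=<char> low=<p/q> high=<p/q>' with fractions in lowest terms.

Step 1: interval [0/1, 1/1), width = 1/1 - 0/1 = 1/1
  'f': [0/1 + 1/1*0/1, 0/1 + 1/1*2/3) = [0/1, 2/3)
  'c': [0/1 + 1/1*2/3, 0/1 + 1/1*5/6) = [2/3, 5/6) <- contains code 13/18
  'd': [0/1 + 1/1*5/6, 0/1 + 1/1*1/1) = [5/6, 1/1)
  emit 'c', narrow to [2/3, 5/6)
Step 2: interval [2/3, 5/6), width = 5/6 - 2/3 = 1/6
  'f': [2/3 + 1/6*0/1, 2/3 + 1/6*2/3) = [2/3, 7/9) <- contains code 13/18
  'c': [2/3 + 1/6*2/3, 2/3 + 1/6*5/6) = [7/9, 29/36)
  'd': [2/3 + 1/6*5/6, 2/3 + 1/6*1/1) = [29/36, 5/6)
  emit 'f', narrow to [2/3, 7/9)

Answer: symbol=c low=2/3 high=5/6
symbol=f low=2/3 high=7/9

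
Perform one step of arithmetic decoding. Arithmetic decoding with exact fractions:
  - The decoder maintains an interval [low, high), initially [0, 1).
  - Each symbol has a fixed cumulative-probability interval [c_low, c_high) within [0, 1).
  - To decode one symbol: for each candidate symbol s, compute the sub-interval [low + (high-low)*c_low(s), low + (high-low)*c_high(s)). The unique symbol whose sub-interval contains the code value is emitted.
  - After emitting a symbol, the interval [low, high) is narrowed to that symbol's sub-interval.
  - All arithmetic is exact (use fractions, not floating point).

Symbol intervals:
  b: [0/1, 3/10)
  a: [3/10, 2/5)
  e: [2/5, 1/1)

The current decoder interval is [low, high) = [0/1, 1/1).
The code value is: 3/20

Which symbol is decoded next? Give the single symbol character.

Interval width = high − low = 1/1 − 0/1 = 1/1
Scaled code = (code − low) / width = (3/20 − 0/1) / 1/1 = 3/20
  b: [0/1, 3/10) ← scaled code falls here ✓
  a: [3/10, 2/5) 
  e: [2/5, 1/1) 

Answer: b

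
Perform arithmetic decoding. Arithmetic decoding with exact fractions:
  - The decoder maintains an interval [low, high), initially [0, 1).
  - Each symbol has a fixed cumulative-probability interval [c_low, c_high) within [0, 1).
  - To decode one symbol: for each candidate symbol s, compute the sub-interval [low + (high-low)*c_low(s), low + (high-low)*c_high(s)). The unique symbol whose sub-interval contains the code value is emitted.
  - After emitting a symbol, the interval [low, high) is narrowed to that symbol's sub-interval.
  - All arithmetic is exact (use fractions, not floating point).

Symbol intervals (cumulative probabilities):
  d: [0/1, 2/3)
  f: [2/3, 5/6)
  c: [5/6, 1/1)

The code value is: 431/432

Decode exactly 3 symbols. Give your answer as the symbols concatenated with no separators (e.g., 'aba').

Step 1: interval [0/1, 1/1), width = 1/1 - 0/1 = 1/1
  'd': [0/1 + 1/1*0/1, 0/1 + 1/1*2/3) = [0/1, 2/3)
  'f': [0/1 + 1/1*2/3, 0/1 + 1/1*5/6) = [2/3, 5/6)
  'c': [0/1 + 1/1*5/6, 0/1 + 1/1*1/1) = [5/6, 1/1) <- contains code 431/432
  emit 'c', narrow to [5/6, 1/1)
Step 2: interval [5/6, 1/1), width = 1/1 - 5/6 = 1/6
  'd': [5/6 + 1/6*0/1, 5/6 + 1/6*2/3) = [5/6, 17/18)
  'f': [5/6 + 1/6*2/3, 5/6 + 1/6*5/6) = [17/18, 35/36)
  'c': [5/6 + 1/6*5/6, 5/6 + 1/6*1/1) = [35/36, 1/1) <- contains code 431/432
  emit 'c', narrow to [35/36, 1/1)
Step 3: interval [35/36, 1/1), width = 1/1 - 35/36 = 1/36
  'd': [35/36 + 1/36*0/1, 35/36 + 1/36*2/3) = [35/36, 107/108)
  'f': [35/36 + 1/36*2/3, 35/36 + 1/36*5/6) = [107/108, 215/216)
  'c': [35/36 + 1/36*5/6, 35/36 + 1/36*1/1) = [215/216, 1/1) <- contains code 431/432
  emit 'c', narrow to [215/216, 1/1)

Answer: ccc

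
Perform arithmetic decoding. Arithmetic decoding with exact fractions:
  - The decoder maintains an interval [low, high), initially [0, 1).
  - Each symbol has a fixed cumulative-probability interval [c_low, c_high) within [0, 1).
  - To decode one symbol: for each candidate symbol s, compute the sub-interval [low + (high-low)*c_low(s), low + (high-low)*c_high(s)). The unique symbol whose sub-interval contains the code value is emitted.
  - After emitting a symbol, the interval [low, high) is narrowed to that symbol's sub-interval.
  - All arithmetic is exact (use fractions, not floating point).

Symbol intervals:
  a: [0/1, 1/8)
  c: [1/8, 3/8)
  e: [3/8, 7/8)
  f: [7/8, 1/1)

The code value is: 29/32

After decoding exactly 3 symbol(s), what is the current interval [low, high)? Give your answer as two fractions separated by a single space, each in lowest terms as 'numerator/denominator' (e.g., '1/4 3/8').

Answer: 231/256 235/256

Derivation:
Step 1: interval [0/1, 1/1), width = 1/1 - 0/1 = 1/1
  'a': [0/1 + 1/1*0/1, 0/1 + 1/1*1/8) = [0/1, 1/8)
  'c': [0/1 + 1/1*1/8, 0/1 + 1/1*3/8) = [1/8, 3/8)
  'e': [0/1 + 1/1*3/8, 0/1 + 1/1*7/8) = [3/8, 7/8)
  'f': [0/1 + 1/1*7/8, 0/1 + 1/1*1/1) = [7/8, 1/1) <- contains code 29/32
  emit 'f', narrow to [7/8, 1/1)
Step 2: interval [7/8, 1/1), width = 1/1 - 7/8 = 1/8
  'a': [7/8 + 1/8*0/1, 7/8 + 1/8*1/8) = [7/8, 57/64)
  'c': [7/8 + 1/8*1/8, 7/8 + 1/8*3/8) = [57/64, 59/64) <- contains code 29/32
  'e': [7/8 + 1/8*3/8, 7/8 + 1/8*7/8) = [59/64, 63/64)
  'f': [7/8 + 1/8*7/8, 7/8 + 1/8*1/1) = [63/64, 1/1)
  emit 'c', narrow to [57/64, 59/64)
Step 3: interval [57/64, 59/64), width = 59/64 - 57/64 = 1/32
  'a': [57/64 + 1/32*0/1, 57/64 + 1/32*1/8) = [57/64, 229/256)
  'c': [57/64 + 1/32*1/8, 57/64 + 1/32*3/8) = [229/256, 231/256)
  'e': [57/64 + 1/32*3/8, 57/64 + 1/32*7/8) = [231/256, 235/256) <- contains code 29/32
  'f': [57/64 + 1/32*7/8, 57/64 + 1/32*1/1) = [235/256, 59/64)
  emit 'e', narrow to [231/256, 235/256)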